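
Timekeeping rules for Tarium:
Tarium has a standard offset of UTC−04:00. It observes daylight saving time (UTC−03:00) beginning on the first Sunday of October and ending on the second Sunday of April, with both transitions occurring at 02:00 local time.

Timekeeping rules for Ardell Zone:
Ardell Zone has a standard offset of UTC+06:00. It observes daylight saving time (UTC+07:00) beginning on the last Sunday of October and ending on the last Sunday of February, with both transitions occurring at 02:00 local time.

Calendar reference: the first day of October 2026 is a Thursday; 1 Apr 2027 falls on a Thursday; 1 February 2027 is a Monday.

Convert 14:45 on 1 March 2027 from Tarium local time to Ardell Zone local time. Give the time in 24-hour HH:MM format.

23:45

1 October 2026 is a Thursday, so the first Sunday is October 4.
1 April 2027 is a Thursday, so the first Sunday is April 4 and the second is April 11.
Daylight saving runs 4 October 2026 – 11 April 2027; 1 March 2027 is inside that window, so Tarium is at UTC−03:00.
14:45 Tarium + 3h = 17:45 UTC.
1 October 2026 is a Thursday, so Sundays fall on 4, 11, 18, 25; the last is October 25.
1 February 2027 is a Monday, so Sundays fall on 7, 14, 21, 28; the last is February 28.
At the standard offset (UTC+06:00), 17:45 UTC + 6h = 23:45 Ardell Zone standard time.
The standard-time date in Ardell Zone, 1 March 2027, does not fall between 25 October 2026 and 28 February 2027, so daylight saving is not in effect and Ardell Zone is at UTC+06:00.
17:45 UTC + 6h = 23:45 Ardell Zone.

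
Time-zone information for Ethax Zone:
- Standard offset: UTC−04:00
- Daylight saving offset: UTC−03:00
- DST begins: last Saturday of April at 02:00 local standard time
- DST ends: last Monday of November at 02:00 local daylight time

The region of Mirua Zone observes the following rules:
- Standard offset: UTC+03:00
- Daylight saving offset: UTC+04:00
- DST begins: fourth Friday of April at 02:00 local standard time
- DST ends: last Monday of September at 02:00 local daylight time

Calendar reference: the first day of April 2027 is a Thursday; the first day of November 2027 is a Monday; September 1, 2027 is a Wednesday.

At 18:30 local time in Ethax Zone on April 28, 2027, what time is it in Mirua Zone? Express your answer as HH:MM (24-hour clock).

01:30

1 April 2027 is a Thursday, so Saturdays fall on 3, 10, 17, 24; the last is April 24.
1 November 2027 is a Monday, so Mondays fall on 1, 8, 15, 22, 29; the last is November 29.
Daylight saving runs 24 April – 29 November; April 28, 2027 is inside that window, so Ethax Zone is at UTC−03:00.
18:30 Ethax Zone + 3h = 21:30 UTC.
1 April 2027 is a Thursday, so the first Friday is April 2 and the fourth is April 23.
1 September 2027 is a Wednesday, so Mondays fall on 6, 13, 20, 27; the last is September 27.
At the standard offset (UTC+03:00), 21:30 UTC + 3h = 00:30 Mirua Zone standard time (rolling into the next day, 29 April 2027).
Daylight saving runs 23 April – 27 September; the standard-time date in Mirua Zone, April 29, 2027, is inside that window, so Mirua Zone is at UTC+04:00.
21:30 UTC + 4h = 01:30 Mirua Zone (rolling into the next day, 29 April 2027).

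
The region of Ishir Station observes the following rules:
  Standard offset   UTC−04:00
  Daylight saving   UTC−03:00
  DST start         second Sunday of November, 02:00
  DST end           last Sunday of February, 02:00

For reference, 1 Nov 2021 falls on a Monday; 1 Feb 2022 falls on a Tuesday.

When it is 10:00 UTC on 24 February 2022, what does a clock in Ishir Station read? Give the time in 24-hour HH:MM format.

07:00

1 November 2021 is a Monday, so the first Sunday is November 7 and the second is November 14.
1 February 2022 is a Tuesday, so Sundays fall on 6, 13, 20, 27; the last is February 27.
At the standard offset (UTC−04:00), 10:00 UTC − 4h = 06:00 Ishir Station standard time.
Daylight saving runs 14 November 2021 – 27 February 2022; the standard-time date in Ishir Station, 24 February 2022, is inside that window, so Ishir Station is at UTC−03:00.
10:00 UTC − 3h = 07:00 local.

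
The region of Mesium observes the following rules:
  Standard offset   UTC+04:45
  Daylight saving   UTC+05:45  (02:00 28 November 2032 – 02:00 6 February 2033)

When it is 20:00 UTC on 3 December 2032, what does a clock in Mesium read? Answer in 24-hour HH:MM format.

01:45

At the standard offset (UTC+04:45), 20:00 UTC + 4h45m = 00:45 Mesium standard time (rolling into the next day, 4 December 2032).
The standard-time date in Mesium, 4 December 2032, falls between 28 November 2032 and 6 February 2033, so daylight saving is in effect and Mesium is at UTC+05:45.
20:00 UTC + 5h45m = 01:45 local (rolling into the next day, 4 December 2032).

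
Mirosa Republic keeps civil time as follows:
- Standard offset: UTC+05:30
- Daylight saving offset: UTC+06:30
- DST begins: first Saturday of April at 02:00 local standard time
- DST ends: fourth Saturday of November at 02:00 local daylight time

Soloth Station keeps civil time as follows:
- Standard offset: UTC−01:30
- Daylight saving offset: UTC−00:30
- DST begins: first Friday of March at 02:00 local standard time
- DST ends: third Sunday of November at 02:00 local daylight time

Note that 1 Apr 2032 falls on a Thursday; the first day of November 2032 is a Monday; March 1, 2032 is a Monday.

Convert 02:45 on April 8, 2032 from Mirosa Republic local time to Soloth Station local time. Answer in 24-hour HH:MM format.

1 April 2032 is a Thursday, so the first Saturday is April 3.
1 November 2032 is a Monday, so the first Saturday is November 6 and the fourth is November 27.
April 8, 2032 lies within the daylight-saving period (3 April – 27 November), so Mirosa Republic is on daylight time, UTC+06:30.
02:45 Mirosa Republic − 6h30m = 20:15 UTC (rolling into the previous day, 7 April 2032).
1 March 2032 is a Monday, so the first Friday is March 5.
1 November 2032 is a Monday, so the first Sunday is November 7 and the third is November 21.
At the standard offset (UTC−01:30), 20:15 UTC − 1h30m = 18:45 Soloth Station standard time.
The standard-time date in Soloth Station, April 7, 2032, lies within the daylight-saving period (5 March – 21 November), so Soloth Station is on daylight time, UTC−00:30.
20:15 UTC − 0h30m = 19:45 Soloth Station.

19:45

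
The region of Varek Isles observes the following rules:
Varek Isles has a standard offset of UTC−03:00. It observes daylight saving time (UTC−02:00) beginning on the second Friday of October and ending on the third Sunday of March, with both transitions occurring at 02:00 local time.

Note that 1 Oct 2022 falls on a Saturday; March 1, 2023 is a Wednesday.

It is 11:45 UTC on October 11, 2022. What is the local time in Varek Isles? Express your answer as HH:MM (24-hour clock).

08:45

1 October 2022 is a Saturday, so the first Friday is October 7 and the second is October 14.
1 March 2023 is a Wednesday, so the first Sunday is March 5 and the third is March 19.
At the standard offset (UTC−03:00), 11:45 UTC − 3h = 08:45 Varek Isles standard time.
Daylight saving runs 14 October 2022 – 19 March 2023; the standard-time date in Varek Isles, October 11, 2022, is outside that window, so Varek Isles is on standard time at UTC−03:00.
11:45 UTC − 3h = 08:45 local.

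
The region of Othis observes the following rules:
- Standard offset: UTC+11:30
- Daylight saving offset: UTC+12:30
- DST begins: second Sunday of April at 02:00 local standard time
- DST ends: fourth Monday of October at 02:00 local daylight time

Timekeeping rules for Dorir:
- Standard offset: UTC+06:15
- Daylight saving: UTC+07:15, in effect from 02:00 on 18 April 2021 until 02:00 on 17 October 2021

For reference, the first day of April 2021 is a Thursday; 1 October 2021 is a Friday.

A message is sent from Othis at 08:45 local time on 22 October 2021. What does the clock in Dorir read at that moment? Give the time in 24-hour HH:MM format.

1 April 2021 is a Thursday, so the first Sunday is April 4 and the second is April 11.
1 October 2021 is a Friday, so the first Monday is October 4 and the fourth is October 25.
22 October 2021 lies within the daylight-saving period (11 April – 25 October), so Othis is on daylight time, UTC+12:30.
08:45 Othis − 12h30m = 20:15 UTC (rolling into the previous day, 21 October 2021).
At the standard offset (UTC+06:15), 20:15 UTC + 6h15m = 02:30 Dorir standard time (rolling into the next day, 22 October 2021).
Daylight saving runs 18 April – 17 October; the standard-time date in Dorir, 22 October 2021, is outside that window, so Dorir is on standard time at UTC+06:15.
20:15 UTC + 6h15m = 02:30 Dorir (rolling into the next day, 22 October 2021).

02:30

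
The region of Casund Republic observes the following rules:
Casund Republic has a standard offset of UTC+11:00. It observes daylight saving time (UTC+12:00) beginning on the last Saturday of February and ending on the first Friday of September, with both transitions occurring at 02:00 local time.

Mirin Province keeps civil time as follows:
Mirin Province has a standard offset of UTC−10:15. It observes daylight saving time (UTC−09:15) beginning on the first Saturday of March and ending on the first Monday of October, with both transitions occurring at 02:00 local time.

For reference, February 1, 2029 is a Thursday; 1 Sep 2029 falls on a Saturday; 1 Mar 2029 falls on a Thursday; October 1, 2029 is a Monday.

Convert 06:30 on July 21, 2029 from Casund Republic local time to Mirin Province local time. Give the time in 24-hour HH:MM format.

09:15

1 February 2029 is a Thursday, so Saturdays fall on 3, 10, 17, 24; the last is February 24.
1 September 2029 is a Saturday, so the first Friday is September 7.
July 21, 2029 lies within the daylight-saving period (24 February – 7 September), so Casund Republic is on daylight time, UTC+12:00.
06:30 Casund Republic − 12h = 18:30 UTC (rolling into the previous day, 20 July 2029).
1 March 2029 is a Thursday, so the first Saturday is March 3.
1 October 2029 is a Monday, so the first Monday is October 1.
At the standard offset (UTC−10:15), 18:30 UTC − 10h15m = 08:15 Mirin Province standard time.
The standard-time date in Mirin Province, July 20, 2029, falls between 3 March and 1 October, so daylight saving is in effect and Mirin Province is at UTC−09:15.
18:30 UTC − 9h15m = 09:15 Mirin Province.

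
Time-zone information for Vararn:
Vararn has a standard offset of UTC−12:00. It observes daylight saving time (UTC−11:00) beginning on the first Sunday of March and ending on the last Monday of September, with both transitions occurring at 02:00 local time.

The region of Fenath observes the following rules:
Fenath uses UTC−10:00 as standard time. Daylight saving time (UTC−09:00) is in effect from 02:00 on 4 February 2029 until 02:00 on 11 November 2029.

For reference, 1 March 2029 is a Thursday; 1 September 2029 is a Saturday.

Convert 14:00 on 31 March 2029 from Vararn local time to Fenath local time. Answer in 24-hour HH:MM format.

1 March 2029 is a Thursday, so the first Sunday is March 4.
1 September 2029 is a Saturday, so Mondays fall on 3, 10, 17, 24; the last is September 24.
31 March 2029 falls between 4 March and 24 September, so daylight saving is in effect and Vararn is at UTC−11:00.
14:00 Vararn + 11h = 01:00 UTC (rolling into the next day, 1 April 2029).
At the standard offset (UTC−10:00), 01:00 UTC − 10h = 15:00 Fenath standard time (rolling into the previous day, 31 March 2029).
Daylight saving runs 4 February – 11 November; the standard-time date in Fenath, 31 March 2029, is inside that window, so Fenath is at UTC−09:00.
01:00 UTC − 9h = 16:00 Fenath (rolling into the previous day, 31 March 2029).

16:00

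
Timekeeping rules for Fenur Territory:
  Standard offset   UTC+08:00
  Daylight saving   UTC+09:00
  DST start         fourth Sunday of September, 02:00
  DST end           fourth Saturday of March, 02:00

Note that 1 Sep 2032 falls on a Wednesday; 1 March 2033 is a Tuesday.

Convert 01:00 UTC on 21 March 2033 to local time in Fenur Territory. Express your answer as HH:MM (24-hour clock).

1 September 2032 is a Wednesday, so the first Sunday is September 5 and the fourth is September 26.
1 March 2033 is a Tuesday, so the first Saturday is March 5 and the fourth is March 26.
At the standard offset (UTC+08:00), 01:00 UTC + 8h = 09:00 Fenur Territory standard time.
The standard-time date in Fenur Territory, 21 March 2033, falls between 26 September 2032 and 26 March 2033, so daylight saving is in effect and Fenur Territory is at UTC+09:00.
01:00 UTC + 9h = 10:00 local.

10:00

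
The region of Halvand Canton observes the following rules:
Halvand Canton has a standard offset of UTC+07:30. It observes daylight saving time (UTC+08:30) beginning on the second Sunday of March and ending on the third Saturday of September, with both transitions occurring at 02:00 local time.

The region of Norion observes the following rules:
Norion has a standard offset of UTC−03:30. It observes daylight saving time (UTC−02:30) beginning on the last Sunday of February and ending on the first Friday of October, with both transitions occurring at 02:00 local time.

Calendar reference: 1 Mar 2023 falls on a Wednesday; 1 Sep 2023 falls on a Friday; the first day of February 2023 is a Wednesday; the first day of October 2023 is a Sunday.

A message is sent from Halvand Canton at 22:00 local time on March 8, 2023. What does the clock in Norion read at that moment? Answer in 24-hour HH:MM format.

12:00

1 March 2023 is a Wednesday, so the first Sunday is March 5 and the second is March 12.
1 September 2023 is a Friday, so the first Saturday is September 2 and the third is September 16.
March 8, 2023 is outside the daylight-saving period (12 March – 16 September), so Halvand Canton is on standard time, UTC+07:30.
22:00 Halvand Canton − 7h30m = 14:30 UTC.
1 February 2023 is a Wednesday, so Sundays fall on 5, 12, 19, 26; the last is February 26.
1 October 2023 is a Sunday, so the first Friday is October 6.
At the standard offset (UTC−03:30), 14:30 UTC − 3h30m = 11:00 Norion standard time.
The standard-time date in Norion, March 8, 2023, falls between 26 February and 6 October, so daylight saving is in effect and Norion is at UTC−02:30.
14:30 UTC − 2h30m = 12:00 Norion.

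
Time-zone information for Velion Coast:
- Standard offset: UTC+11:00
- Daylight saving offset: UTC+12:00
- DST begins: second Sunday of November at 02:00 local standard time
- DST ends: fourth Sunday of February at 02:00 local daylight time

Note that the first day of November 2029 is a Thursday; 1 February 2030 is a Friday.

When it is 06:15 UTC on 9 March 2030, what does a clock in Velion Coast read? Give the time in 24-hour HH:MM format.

1 November 2029 is a Thursday, so the first Sunday is November 4 and the second is November 11.
1 February 2030 is a Friday, so the first Sunday is February 3 and the fourth is February 24.
At the standard offset (UTC+11:00), 06:15 UTC + 11h = 17:15 Velion Coast standard time.
The standard-time date in Velion Coast, 9 March 2030, is outside the daylight-saving period (11 November 2029 – 24 February 2030), so Velion Coast is on standard time, UTC+11:00.
06:15 UTC + 11h = 17:15 local.

17:15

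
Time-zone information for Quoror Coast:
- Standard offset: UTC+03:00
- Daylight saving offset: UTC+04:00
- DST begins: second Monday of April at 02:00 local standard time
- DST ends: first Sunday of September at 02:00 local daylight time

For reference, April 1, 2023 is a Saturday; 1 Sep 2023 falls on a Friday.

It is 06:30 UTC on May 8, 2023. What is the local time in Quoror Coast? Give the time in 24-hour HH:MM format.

1 April 2023 is a Saturday, so the first Monday is April 3 and the second is April 10.
1 September 2023 is a Friday, so the first Sunday is September 3.
At the standard offset (UTC+03:00), 06:30 UTC + 3h = 09:30 Quoror Coast standard time.
The standard-time date in Quoror Coast, May 8, 2023, lies within the daylight-saving period (10 April – 3 September), so Quoror Coast is on daylight time, UTC+04:00.
06:30 UTC + 4h = 10:30 local.

10:30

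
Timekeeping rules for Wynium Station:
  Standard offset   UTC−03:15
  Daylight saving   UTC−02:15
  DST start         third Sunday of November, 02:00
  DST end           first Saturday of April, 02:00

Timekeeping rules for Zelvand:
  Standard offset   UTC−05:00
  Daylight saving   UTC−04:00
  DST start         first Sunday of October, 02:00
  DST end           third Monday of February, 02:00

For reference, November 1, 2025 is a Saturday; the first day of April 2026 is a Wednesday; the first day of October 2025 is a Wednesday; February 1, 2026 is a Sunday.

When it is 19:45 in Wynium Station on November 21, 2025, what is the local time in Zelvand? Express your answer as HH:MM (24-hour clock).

18:00

1 November 2025 is a Saturday, so the first Sunday is November 2 and the third is November 16.
1 April 2026 is a Wednesday, so the first Saturday is April 4.
November 21, 2025 falls between 16 November 2025 and 4 April 2026, so daylight saving is in effect and Wynium Station is at UTC−02:15.
19:45 Wynium Station + 2h15m = 22:00 UTC.
1 October 2025 is a Wednesday, so the first Sunday is October 5.
1 February 2026 is a Sunday, so the first Monday is February 2 and the third is February 16.
At the standard offset (UTC−05:00), 22:00 UTC − 5h = 17:00 Zelvand standard time.
The standard-time date in Zelvand, November 21, 2025, falls between 5 October 2025 and 16 February 2026, so daylight saving is in effect and Zelvand is at UTC−04:00.
22:00 UTC − 4h = 18:00 Zelvand.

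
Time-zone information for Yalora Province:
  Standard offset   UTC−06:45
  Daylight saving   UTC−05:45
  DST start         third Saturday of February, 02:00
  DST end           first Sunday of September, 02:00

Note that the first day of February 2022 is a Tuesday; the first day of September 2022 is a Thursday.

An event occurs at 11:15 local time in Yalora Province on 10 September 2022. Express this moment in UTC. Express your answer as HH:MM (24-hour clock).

1 February 2022 is a Tuesday, so the first Saturday is February 5 and the third is February 19.
1 September 2022 is a Thursday, so the first Sunday is September 4.
10 September 2022 does not fall between 19 February and 4 September, so daylight saving is not in effect and Yalora Province is at UTC−06:45.
11:15 local + 6h45m = 18:00 UTC.

18:00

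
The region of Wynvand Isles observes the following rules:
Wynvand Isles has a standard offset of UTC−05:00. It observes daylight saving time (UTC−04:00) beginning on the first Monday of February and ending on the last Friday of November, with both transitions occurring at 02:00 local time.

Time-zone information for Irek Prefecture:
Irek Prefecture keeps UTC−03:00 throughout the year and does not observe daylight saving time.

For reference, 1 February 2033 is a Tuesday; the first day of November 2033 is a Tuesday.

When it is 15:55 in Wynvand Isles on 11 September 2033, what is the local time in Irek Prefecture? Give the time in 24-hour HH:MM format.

1 February 2033 is a Tuesday, so the first Monday is February 7.
1 November 2033 is a Tuesday, so Fridays fall on 4, 11, 18, 25; the last is November 25.
11 September 2033 lies within the daylight-saving period (7 February – 25 November), so Wynvand Isles is on daylight time, UTC−04:00.
15:55 Wynvand Isles + 4h = 19:55 UTC.
Irek Prefecture stays on UTC−03:00 all year.
19:55 UTC − 3h = 16:55 Irek Prefecture.

16:55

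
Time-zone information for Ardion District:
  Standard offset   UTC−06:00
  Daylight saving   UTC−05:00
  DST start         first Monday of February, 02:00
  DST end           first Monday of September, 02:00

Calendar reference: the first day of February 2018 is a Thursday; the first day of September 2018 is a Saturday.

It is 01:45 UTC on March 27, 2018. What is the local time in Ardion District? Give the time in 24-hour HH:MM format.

1 February 2018 is a Thursday, so the first Monday is February 5.
1 September 2018 is a Saturday, so the first Monday is September 3.
At the standard offset (UTC−06:00), 01:45 UTC − 6h = 19:45 Ardion District standard time (rolling into the previous day, 26 March 2018).
Daylight saving runs 5 February – 3 September; the standard-time date in Ardion District, March 26, 2018, is inside that window, so Ardion District is at UTC−05:00.
01:45 UTC − 5h = 20:45 local (rolling into the previous day, 26 March 2018).

20:45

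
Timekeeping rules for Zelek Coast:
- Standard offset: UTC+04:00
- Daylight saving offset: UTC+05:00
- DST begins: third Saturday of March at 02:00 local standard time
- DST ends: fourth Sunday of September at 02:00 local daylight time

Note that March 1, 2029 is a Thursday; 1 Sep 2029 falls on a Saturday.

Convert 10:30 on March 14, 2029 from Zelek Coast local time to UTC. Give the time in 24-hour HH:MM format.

1 March 2029 is a Thursday, so the first Saturday is March 3 and the third is March 17.
1 September 2029 is a Saturday, so the first Sunday is September 2 and the fourth is September 23.
March 14, 2029 does not fall between 17 March and 23 September, so daylight saving is not in effect and Zelek Coast is at UTC+04:00.
10:30 local − 4h = 06:30 UTC.

06:30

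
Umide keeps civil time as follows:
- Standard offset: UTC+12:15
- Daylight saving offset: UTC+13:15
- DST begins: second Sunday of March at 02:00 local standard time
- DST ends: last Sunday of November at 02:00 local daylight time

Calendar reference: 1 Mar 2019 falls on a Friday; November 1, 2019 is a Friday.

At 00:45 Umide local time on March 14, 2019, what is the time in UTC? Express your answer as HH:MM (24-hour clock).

1 March 2019 is a Friday, so the first Sunday is March 3 and the second is March 10.
1 November 2019 is a Friday, so Sundays fall on 3, 10, 17, 24; the last is November 24.
March 14, 2019 lies within the daylight-saving period (10 March – 24 November), so Umide is on daylight time, UTC+13:15.
00:45 local − 13h15m = 11:30 UTC (rolling into the previous day, 13 March 2019).

11:30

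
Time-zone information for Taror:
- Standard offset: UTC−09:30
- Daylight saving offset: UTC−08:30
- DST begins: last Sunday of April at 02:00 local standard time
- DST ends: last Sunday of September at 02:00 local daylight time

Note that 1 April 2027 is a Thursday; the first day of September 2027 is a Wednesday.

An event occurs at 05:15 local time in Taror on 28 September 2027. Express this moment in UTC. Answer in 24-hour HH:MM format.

1 April 2027 is a Thursday, so Sundays fall on 4, 11, 18, 25; the last is April 25.
1 September 2027 is a Wednesday, so Sundays fall on 5, 12, 19, 26; the last is September 26.
Daylight saving runs 25 April – 26 September; 28 September 2027 is outside that window, so Taror is on standard time at UTC−09:30.
05:15 local + 9h30m = 14:45 UTC.

14:45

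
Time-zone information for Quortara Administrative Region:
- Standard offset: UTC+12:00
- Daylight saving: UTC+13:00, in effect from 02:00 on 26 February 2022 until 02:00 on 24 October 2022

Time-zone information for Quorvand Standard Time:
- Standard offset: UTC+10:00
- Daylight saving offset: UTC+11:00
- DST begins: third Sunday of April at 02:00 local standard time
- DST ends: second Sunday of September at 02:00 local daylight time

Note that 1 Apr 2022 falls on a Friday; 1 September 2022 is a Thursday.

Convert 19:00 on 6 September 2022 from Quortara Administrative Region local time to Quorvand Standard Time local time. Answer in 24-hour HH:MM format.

Daylight saving runs 26 February – 24 October; 6 September 2022 is inside that window, so Quortara Administrative Region is at UTC+13:00.
19:00 Quortara Administrative Region − 13h = 06:00 UTC.
1 April 2022 is a Friday, so the first Sunday is April 3 and the third is April 17.
1 September 2022 is a Thursday, so the first Sunday is September 4 and the second is September 11.
At the standard offset (UTC+10:00), 06:00 UTC + 10h = 16:00 Quorvand Standard Time standard time.
The standard-time date in Quorvand Standard Time, 6 September 2022, lies within the daylight-saving period (17 April – 11 September), so Quorvand Standard Time is on daylight time, UTC+11:00.
06:00 UTC + 11h = 17:00 Quorvand Standard Time.

17:00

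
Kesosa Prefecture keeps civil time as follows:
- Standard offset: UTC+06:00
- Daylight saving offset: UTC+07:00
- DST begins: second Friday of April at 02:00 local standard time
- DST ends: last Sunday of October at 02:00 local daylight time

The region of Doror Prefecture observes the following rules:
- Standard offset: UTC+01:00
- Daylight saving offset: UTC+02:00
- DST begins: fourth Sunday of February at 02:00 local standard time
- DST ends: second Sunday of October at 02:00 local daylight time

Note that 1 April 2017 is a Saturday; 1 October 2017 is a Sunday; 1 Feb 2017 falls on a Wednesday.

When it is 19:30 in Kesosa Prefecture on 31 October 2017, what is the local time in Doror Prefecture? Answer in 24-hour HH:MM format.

1 April 2017 is a Saturday, so the first Friday is April 7 and the second is April 14.
1 October 2017 is a Sunday, so Sundays fall on 1, 8, 15, 22, 29; the last is October 29.
Daylight saving runs 14 April – 29 October; 31 October 2017 is outside that window, so Kesosa Prefecture is on standard time at UTC+06:00.
19:30 Kesosa Prefecture − 6h = 13:30 UTC.
1 February 2017 is a Wednesday, so the first Sunday is February 5 and the fourth is February 26.
1 October 2017 is a Sunday, so the first Sunday is October 1 and the second is October 8.
At the standard offset (UTC+01:00), 13:30 UTC + 1h = 14:30 Doror Prefecture standard time.
The standard-time date in Doror Prefecture, 31 October 2017, is outside the daylight-saving period (26 February – 8 October), so Doror Prefecture is on standard time, UTC+01:00.
13:30 UTC + 1h = 14:30 Doror Prefecture.

14:30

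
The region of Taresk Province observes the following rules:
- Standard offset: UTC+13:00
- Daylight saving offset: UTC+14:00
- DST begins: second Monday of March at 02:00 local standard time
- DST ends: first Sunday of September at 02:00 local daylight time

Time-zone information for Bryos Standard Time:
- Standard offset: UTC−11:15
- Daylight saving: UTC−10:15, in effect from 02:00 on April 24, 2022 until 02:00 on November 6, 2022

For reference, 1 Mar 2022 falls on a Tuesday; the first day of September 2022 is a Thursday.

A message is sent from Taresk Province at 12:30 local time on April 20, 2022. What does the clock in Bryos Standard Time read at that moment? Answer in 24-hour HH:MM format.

1 March 2022 is a Tuesday, so the first Monday is March 7 and the second is March 14.
1 September 2022 is a Thursday, so the first Sunday is September 4.
April 20, 2022 lies within the daylight-saving period (14 March – 4 September), so Taresk Province is on daylight time, UTC+14:00.
12:30 Taresk Province − 14h = 22:30 UTC (rolling into the previous day, 19 April 2022).
At the standard offset (UTC−11:15), 22:30 UTC − 11h15m = 11:15 Bryos Standard Time standard time.
The standard-time date in Bryos Standard Time, April 19, 2022, does not fall between 24 April and 6 November, so daylight saving is not in effect and Bryos Standard Time is at UTC−11:15.
22:30 UTC − 11h15m = 11:15 Bryos Standard Time.

11:15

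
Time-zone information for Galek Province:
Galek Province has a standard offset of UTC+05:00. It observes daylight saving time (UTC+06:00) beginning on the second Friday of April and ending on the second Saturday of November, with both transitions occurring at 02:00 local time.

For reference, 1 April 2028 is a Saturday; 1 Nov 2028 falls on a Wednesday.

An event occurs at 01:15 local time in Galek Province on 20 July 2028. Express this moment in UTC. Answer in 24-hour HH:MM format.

19:15

1 April 2028 is a Saturday, so the first Friday is April 7 and the second is April 14.
1 November 2028 is a Wednesday, so the first Saturday is November 4 and the second is November 11.
Daylight saving runs 14 April – 11 November; 20 July 2028 is inside that window, so Galek Province is at UTC+06:00.
01:15 local − 6h = 19:15 UTC (rolling into the previous day, 19 July 2028).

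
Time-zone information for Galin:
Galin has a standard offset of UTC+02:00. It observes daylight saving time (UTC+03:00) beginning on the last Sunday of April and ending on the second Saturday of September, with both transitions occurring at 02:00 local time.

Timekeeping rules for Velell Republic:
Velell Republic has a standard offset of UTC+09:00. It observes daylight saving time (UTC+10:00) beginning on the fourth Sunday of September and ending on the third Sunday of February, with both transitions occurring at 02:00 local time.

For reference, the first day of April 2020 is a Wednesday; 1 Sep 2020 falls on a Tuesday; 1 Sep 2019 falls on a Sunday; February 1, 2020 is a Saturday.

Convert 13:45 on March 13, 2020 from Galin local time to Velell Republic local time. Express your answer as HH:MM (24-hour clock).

1 April 2020 is a Wednesday, so Sundays fall on 5, 12, 19, 26; the last is April 26.
1 September 2020 is a Tuesday, so the first Saturday is September 5 and the second is September 12.
Daylight saving runs 26 April – 12 September; March 13, 2020 is outside that window, so Galin is on standard time at UTC+02:00.
13:45 Galin − 2h = 11:45 UTC.
1 September 2019 is a Sunday, so the first Sunday is September 1 and the fourth is September 22.
1 February 2020 is a Saturday, so the first Sunday is February 2 and the third is February 16.
At the standard offset (UTC+09:00), 11:45 UTC + 9h = 20:45 Velell Republic standard time.
The standard-time date in Velell Republic, March 13, 2020, is outside the daylight-saving period (22 September 2019 – 16 February 2020), so Velell Republic is on standard time, UTC+09:00.
11:45 UTC + 9h = 20:45 Velell Republic.

20:45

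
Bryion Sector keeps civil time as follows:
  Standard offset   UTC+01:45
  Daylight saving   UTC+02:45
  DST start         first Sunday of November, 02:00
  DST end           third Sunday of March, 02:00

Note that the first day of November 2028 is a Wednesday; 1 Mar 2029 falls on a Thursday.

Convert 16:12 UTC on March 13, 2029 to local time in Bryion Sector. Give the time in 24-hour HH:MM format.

18:57

1 November 2028 is a Wednesday, so the first Sunday is November 5.
1 March 2029 is a Thursday, so the first Sunday is March 4 and the third is March 18.
At the standard offset (UTC+01:45), 16:12 UTC + 1h45m = 17:57 Bryion Sector standard time.
The standard-time date in Bryion Sector, March 13, 2029, lies within the daylight-saving period (5 November 2028 – 18 March 2029), so Bryion Sector is on daylight time, UTC+02:45.
16:12 UTC + 2h45m = 18:57 local.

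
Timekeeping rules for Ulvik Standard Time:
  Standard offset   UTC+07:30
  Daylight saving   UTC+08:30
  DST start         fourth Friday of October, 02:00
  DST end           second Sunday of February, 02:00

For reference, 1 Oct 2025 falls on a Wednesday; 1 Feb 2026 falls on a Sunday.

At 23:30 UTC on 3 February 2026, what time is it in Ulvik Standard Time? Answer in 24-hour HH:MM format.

08:00

1 October 2025 is a Wednesday, so the first Friday is October 3 and the fourth is October 24.
1 February 2026 is a Sunday, so the first Sunday is February 1 and the second is February 8.
At the standard offset (UTC+07:30), 23:30 UTC + 7h30m = 07:00 Ulvik Standard Time standard time (rolling into the next day, 4 February 2026).
The standard-time date in Ulvik Standard Time, 4 February 2026, falls between 24 October 2025 and 8 February 2026, so daylight saving is in effect and Ulvik Standard Time is at UTC+08:30.
23:30 UTC + 8h30m = 08:00 local (rolling into the next day, 4 February 2026).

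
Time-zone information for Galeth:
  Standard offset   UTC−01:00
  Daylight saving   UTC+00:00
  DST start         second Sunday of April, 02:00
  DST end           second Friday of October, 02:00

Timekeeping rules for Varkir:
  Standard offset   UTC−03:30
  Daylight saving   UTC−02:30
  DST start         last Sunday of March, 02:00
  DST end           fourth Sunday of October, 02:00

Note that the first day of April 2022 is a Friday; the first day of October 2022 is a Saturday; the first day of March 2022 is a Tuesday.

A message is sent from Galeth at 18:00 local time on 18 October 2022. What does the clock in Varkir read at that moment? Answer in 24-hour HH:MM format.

16:30

1 April 2022 is a Friday, so the first Sunday is April 3 and the second is April 10.
1 October 2022 is a Saturday, so the first Friday is October 7 and the second is October 14.
18 October 2022 does not fall between 10 April and 14 October, so daylight saving is not in effect and Galeth is at UTC−01:00.
18:00 Galeth + 1h = 19:00 UTC.
1 March 2022 is a Tuesday, so Sundays fall on 6, 13, 20, 27; the last is March 27.
1 October 2022 is a Saturday, so the first Sunday is October 2 and the fourth is October 23.
At the standard offset (UTC−03:30), 19:00 UTC − 3h30m = 15:30 Varkir standard time.
The standard-time date in Varkir, 18 October 2022, falls between 27 March and 23 October, so daylight saving is in effect and Varkir is at UTC−02:30.
19:00 UTC − 2h30m = 16:30 Varkir.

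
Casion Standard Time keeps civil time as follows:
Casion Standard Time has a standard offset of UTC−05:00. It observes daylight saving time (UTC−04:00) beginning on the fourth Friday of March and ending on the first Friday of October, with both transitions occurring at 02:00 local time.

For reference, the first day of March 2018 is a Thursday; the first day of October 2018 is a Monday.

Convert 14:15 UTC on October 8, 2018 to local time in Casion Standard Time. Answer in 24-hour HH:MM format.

09:15

1 March 2018 is a Thursday, so the first Friday is March 2 and the fourth is March 23.
1 October 2018 is a Monday, so the first Friday is October 5.
At the standard offset (UTC−05:00), 14:15 UTC − 5h = 09:15 Casion Standard Time standard time.
The standard-time date in Casion Standard Time, October 8, 2018, is outside the daylight-saving period (23 March – 5 October), so Casion Standard Time is on standard time, UTC−05:00.
14:15 UTC − 5h = 09:15 local.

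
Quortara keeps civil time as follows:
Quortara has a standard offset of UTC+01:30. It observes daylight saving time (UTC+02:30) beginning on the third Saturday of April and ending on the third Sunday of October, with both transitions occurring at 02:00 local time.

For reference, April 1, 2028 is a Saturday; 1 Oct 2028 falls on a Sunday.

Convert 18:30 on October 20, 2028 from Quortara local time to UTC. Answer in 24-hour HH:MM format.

17:00

1 April 2028 is a Saturday, so the first Saturday is April 1 and the third is April 15.
1 October 2028 is a Sunday, so the first Sunday is October 1 and the third is October 15.
October 20, 2028 does not fall between 15 April and 15 October, so daylight saving is not in effect and Quortara is at UTC+01:30.
18:30 local − 1h30m = 17:00 UTC.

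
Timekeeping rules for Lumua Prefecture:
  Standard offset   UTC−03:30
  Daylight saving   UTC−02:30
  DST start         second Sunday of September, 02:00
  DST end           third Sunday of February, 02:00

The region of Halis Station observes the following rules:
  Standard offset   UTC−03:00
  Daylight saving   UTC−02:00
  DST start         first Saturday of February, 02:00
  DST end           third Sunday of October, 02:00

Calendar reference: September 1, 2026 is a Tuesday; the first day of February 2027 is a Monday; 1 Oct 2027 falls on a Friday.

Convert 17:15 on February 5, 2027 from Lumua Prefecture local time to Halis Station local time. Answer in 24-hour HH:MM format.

1 September 2026 is a Tuesday, so the first Sunday is September 6 and the second is September 13.
1 February 2027 is a Monday, so the first Sunday is February 7 and the third is February 21.
Daylight saving runs 13 September 2026 – 21 February 2027; February 5, 2027 is inside that window, so Lumua Prefecture is at UTC−02:30.
17:15 Lumua Prefecture + 2h30m = 19:45 UTC.
1 February 2027 is a Monday, so the first Saturday is February 6.
1 October 2027 is a Friday, so the first Sunday is October 3 and the third is October 17.
At the standard offset (UTC−03:00), 19:45 UTC − 3h = 16:45 Halis Station standard time.
Daylight saving runs 6 February – 17 October; the standard-time date in Halis Station, February 5, 2027, is outside that window, so Halis Station is on standard time at UTC−03:00.
19:45 UTC − 3h = 16:45 Halis Station.

16:45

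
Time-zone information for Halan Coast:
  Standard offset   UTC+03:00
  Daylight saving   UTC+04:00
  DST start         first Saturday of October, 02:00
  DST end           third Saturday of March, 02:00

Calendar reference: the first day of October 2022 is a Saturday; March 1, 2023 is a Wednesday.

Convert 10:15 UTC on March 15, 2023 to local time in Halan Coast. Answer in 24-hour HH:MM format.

14:15

1 October 2022 is a Saturday, so the first Saturday is October 1.
1 March 2023 is a Wednesday, so the first Saturday is March 4 and the third is March 18.
At the standard offset (UTC+03:00), 10:15 UTC + 3h = 13:15 Halan Coast standard time.
The standard-time date in Halan Coast, March 15, 2023, falls between 1 October 2022 and 18 March 2023, so daylight saving is in effect and Halan Coast is at UTC+04:00.
10:15 UTC + 4h = 14:15 local.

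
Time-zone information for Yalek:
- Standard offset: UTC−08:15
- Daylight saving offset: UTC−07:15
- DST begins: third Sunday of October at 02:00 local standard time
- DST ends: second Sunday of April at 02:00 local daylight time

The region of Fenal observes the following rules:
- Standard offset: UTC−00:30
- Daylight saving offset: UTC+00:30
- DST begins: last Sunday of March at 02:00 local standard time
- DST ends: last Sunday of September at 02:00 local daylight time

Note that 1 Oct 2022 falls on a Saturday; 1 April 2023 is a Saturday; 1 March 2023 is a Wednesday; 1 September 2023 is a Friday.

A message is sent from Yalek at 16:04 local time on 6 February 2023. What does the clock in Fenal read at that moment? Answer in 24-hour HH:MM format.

22:49

1 October 2022 is a Saturday, so the first Sunday is October 2 and the third is October 16.
1 April 2023 is a Saturday, so the first Sunday is April 2 and the second is April 9.
Daylight saving runs 16 October 2022 – 9 April 2023; 6 February 2023 is inside that window, so Yalek is at UTC−07:15.
16:04 Yalek + 7h15m = 23:19 UTC.
1 March 2023 is a Wednesday, so Sundays fall on 5, 12, 19, 26; the last is March 26.
1 September 2023 is a Friday, so Sundays fall on 3, 10, 17, 24; the last is September 24.
At the standard offset (UTC−00:30), 23:19 UTC − 0h30m = 22:49 Fenal standard time.
Daylight saving runs 26 March – 24 September; the standard-time date in Fenal, 6 February 2023, is outside that window, so Fenal is on standard time at UTC−00:30.
23:19 UTC − 0h30m = 22:49 Fenal.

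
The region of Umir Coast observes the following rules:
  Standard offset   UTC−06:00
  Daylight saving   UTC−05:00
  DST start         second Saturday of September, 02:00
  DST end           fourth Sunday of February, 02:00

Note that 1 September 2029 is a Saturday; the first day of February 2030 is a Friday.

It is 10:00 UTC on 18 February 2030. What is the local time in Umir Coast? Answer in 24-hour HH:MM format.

1 September 2029 is a Saturday, so the first Saturday is September 1 and the second is September 8.
1 February 2030 is a Friday, so the first Sunday is February 3 and the fourth is February 24.
At the standard offset (UTC−06:00), 10:00 UTC − 6h = 04:00 Umir Coast standard time.
The standard-time date in Umir Coast, 18 February 2030, falls between 8 September 2029 and 24 February 2030, so daylight saving is in effect and Umir Coast is at UTC−05:00.
10:00 UTC − 5h = 05:00 local.

05:00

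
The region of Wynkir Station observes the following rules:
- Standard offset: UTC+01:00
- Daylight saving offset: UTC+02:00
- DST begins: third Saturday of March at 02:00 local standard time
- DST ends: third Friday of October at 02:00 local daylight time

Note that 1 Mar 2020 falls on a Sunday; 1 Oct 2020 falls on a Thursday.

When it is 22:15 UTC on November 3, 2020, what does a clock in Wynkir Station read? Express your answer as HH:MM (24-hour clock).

1 March 2020 is a Sunday, so the first Saturday is March 7 and the third is March 21.
1 October 2020 is a Thursday, so the first Friday is October 2 and the third is October 16.
At the standard offset (UTC+01:00), 22:15 UTC + 1h = 23:15 Wynkir Station standard time.
The standard-time date in Wynkir Station, November 3, 2020, is outside the daylight-saving period (21 March – 16 October), so Wynkir Station is on standard time, UTC+01:00.
22:15 UTC + 1h = 23:15 local.

23:15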